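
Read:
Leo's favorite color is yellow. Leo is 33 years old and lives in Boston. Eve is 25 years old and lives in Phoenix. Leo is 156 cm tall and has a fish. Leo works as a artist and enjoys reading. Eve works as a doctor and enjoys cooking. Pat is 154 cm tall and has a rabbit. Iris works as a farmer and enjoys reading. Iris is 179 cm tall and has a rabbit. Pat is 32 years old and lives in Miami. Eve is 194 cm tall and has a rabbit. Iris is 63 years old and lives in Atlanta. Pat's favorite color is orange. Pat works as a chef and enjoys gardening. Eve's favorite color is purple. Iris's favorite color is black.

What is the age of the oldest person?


Oldest: Iris at 63

63


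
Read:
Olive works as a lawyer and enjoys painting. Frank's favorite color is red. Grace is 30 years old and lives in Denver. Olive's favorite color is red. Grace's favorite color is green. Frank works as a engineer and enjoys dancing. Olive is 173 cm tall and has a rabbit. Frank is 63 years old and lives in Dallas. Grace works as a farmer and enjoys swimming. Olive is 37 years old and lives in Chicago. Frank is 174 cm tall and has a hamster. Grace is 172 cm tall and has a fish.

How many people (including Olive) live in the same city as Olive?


Olive lives in Chicago. Count = 1

1


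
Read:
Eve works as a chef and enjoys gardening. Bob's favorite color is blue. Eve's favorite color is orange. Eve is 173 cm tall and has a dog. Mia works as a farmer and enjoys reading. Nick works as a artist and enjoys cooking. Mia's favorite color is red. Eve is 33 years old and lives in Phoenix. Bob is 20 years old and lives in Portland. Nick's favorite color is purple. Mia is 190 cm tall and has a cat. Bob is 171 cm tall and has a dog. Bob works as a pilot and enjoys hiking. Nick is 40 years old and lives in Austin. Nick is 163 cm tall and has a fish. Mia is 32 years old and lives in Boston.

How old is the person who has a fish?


Person with fish is Nick, age 40

40


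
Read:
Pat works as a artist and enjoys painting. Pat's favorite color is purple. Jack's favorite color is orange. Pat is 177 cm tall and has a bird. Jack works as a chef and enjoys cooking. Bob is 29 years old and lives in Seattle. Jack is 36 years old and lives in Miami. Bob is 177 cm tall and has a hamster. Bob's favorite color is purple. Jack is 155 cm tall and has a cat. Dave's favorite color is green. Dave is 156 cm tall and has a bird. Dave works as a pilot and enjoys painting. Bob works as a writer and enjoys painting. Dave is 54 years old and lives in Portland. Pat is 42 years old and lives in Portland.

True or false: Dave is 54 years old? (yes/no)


Dave is actually 54. yes

yes


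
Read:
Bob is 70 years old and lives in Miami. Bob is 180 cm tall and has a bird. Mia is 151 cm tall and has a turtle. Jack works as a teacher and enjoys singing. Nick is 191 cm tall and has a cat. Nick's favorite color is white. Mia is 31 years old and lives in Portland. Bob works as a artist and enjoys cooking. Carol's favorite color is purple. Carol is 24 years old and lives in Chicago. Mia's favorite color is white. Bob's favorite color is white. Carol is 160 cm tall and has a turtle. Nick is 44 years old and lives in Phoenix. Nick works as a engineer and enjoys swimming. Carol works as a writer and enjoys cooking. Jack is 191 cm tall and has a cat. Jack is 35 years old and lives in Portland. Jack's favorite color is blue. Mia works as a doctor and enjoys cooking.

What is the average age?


Sum=204, n=5, avg=40.8

40.8


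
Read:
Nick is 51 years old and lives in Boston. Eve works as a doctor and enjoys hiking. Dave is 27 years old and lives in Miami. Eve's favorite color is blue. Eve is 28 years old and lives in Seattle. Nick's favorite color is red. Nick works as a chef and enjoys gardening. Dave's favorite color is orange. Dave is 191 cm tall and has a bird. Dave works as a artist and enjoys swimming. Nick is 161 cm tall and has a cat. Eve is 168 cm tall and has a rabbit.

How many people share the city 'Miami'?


Count: 1

1


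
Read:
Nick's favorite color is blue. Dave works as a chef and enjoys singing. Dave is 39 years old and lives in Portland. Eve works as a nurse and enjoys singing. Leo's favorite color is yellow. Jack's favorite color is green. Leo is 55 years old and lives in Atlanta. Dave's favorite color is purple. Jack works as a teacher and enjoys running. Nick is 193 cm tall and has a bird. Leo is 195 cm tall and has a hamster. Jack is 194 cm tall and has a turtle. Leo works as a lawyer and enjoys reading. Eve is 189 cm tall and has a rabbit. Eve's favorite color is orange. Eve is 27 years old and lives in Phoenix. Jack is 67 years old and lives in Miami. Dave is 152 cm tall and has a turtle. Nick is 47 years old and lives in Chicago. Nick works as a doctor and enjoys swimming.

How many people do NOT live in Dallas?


Not in Dallas: 5

5


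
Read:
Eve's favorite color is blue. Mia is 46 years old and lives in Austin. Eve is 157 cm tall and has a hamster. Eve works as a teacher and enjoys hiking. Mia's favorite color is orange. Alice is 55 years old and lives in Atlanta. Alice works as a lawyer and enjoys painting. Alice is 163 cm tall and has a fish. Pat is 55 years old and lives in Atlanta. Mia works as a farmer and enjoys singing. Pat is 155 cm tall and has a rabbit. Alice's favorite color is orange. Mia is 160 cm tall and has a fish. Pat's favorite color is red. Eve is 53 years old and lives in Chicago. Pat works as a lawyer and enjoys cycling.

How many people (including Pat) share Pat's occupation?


Pat is a lawyer. Count = 2

2


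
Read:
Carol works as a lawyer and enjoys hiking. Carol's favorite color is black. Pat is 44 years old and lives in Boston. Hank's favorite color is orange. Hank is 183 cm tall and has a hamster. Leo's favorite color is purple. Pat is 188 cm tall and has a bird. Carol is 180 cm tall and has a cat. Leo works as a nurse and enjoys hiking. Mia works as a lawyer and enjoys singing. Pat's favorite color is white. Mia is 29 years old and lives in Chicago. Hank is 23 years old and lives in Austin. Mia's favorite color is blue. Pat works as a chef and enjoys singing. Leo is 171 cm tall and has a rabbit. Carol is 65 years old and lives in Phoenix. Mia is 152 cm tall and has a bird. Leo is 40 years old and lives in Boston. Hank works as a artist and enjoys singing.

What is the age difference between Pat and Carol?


|44 - 65| = 21

21


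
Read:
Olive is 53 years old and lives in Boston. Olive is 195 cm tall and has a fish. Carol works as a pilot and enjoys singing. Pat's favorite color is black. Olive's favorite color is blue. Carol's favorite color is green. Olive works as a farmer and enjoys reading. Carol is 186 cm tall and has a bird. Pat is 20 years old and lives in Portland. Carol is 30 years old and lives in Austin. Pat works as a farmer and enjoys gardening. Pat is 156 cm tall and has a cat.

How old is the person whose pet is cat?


Person with pet=cat is Pat, age 20

20


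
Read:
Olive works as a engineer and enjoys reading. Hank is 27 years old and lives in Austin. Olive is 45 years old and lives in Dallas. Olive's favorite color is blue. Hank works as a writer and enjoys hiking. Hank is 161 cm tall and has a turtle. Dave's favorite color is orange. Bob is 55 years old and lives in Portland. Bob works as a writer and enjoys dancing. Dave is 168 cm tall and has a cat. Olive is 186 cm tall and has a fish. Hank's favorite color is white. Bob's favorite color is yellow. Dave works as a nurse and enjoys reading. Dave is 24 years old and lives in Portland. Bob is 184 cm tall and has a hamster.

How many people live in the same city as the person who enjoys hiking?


Person with hobby hiking is Hank, city Austin. Count = 1

1


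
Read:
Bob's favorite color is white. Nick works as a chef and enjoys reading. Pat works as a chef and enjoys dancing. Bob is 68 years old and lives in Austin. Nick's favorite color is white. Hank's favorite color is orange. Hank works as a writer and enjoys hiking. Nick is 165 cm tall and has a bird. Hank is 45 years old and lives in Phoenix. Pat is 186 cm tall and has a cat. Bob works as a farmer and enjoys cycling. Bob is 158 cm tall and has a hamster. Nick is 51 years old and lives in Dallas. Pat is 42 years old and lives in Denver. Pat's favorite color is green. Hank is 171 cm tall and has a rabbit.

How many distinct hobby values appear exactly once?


Unique hobby values: 4

4


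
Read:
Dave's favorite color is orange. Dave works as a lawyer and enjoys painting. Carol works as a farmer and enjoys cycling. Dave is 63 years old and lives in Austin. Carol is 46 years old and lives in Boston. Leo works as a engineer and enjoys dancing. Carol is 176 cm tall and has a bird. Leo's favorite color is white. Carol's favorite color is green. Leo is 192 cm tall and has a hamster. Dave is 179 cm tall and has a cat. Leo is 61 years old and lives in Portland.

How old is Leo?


Leo is 61 years old

61


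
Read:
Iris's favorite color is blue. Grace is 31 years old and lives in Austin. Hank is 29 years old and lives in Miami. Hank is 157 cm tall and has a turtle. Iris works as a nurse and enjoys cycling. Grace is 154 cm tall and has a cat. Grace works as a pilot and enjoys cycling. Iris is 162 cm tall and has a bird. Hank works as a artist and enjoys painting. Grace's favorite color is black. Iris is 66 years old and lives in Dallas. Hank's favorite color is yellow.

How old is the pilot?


The pilot is Grace, age 31

31


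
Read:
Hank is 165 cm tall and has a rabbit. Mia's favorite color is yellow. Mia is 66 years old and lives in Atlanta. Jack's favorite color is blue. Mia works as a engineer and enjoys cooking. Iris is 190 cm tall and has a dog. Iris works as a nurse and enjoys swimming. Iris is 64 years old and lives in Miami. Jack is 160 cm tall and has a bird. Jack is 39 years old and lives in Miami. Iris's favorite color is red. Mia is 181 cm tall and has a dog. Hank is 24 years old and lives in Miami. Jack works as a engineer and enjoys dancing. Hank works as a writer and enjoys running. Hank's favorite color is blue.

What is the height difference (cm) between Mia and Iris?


|181 - 190| = 9

9


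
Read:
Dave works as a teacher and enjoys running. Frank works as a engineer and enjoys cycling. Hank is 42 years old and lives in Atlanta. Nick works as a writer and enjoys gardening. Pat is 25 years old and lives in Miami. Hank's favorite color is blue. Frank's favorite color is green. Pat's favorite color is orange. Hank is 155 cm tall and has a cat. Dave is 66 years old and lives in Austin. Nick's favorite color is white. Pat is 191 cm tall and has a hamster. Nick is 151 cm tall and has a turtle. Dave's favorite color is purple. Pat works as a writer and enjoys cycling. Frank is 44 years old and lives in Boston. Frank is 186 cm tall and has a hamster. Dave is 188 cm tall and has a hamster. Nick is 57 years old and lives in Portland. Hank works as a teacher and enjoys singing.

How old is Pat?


Pat is 25 years old

25


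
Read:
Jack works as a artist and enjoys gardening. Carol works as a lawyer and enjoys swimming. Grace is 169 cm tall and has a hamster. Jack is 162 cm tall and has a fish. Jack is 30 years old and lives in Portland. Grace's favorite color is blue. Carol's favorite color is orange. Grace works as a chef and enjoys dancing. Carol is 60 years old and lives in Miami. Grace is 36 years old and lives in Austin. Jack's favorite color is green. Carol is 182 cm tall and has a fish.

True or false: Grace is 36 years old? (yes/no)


Grace is actually 36. yes

yes


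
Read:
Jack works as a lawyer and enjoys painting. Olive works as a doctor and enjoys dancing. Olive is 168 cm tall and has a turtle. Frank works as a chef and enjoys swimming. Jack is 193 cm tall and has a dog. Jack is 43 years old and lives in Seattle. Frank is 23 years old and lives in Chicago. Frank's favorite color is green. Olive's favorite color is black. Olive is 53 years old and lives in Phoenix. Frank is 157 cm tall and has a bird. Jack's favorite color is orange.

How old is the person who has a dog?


Person with dog is Jack, age 43

43


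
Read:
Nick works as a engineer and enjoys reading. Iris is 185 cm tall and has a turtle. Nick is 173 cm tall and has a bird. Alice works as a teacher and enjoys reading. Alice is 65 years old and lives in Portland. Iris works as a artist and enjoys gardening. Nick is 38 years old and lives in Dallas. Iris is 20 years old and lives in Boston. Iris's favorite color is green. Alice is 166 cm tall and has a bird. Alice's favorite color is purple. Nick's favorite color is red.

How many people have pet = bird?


Count: 2

2


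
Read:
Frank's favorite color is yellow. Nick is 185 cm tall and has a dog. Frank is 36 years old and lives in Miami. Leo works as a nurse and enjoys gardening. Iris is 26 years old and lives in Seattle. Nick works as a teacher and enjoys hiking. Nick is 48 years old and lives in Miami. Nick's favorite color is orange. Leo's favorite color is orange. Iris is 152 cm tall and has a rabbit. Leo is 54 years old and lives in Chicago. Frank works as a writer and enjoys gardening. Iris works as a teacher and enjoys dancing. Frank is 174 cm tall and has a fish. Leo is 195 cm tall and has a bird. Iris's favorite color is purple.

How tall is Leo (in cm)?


Leo is 195 cm tall

195


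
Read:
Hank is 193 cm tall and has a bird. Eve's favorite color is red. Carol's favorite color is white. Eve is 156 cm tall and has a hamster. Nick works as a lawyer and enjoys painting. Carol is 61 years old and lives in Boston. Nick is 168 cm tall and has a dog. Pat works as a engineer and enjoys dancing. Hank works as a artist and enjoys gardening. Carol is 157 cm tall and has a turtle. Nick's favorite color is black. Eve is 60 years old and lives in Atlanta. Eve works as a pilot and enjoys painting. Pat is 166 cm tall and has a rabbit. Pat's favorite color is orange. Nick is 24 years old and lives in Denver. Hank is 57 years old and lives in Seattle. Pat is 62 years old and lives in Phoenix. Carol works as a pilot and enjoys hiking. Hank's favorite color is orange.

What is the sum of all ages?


57+61+62+60+24 = 264

264


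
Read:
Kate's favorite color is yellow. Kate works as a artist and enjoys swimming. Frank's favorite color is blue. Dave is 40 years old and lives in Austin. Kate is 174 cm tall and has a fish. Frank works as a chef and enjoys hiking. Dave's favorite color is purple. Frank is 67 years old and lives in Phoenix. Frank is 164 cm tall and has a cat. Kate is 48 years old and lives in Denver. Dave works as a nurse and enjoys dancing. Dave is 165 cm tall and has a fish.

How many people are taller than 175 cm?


Taller than 175: 0

0


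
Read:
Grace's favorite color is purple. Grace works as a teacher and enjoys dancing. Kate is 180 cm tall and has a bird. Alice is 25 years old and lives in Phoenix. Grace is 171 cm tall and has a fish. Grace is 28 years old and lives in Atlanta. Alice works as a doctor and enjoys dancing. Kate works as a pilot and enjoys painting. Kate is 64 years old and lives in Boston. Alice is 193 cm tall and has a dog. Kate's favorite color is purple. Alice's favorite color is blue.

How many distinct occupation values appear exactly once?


Unique occupation values: 3

3


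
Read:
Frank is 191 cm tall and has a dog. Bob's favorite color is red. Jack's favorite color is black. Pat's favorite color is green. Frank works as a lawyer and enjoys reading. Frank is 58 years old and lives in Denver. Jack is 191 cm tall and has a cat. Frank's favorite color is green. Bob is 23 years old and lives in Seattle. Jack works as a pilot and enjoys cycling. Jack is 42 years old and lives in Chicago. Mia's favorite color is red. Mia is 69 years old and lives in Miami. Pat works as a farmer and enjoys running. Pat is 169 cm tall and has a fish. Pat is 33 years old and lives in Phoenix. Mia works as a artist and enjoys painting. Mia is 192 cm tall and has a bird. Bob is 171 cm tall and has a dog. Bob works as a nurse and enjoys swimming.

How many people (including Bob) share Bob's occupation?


Bob is a nurse. Count = 1

1


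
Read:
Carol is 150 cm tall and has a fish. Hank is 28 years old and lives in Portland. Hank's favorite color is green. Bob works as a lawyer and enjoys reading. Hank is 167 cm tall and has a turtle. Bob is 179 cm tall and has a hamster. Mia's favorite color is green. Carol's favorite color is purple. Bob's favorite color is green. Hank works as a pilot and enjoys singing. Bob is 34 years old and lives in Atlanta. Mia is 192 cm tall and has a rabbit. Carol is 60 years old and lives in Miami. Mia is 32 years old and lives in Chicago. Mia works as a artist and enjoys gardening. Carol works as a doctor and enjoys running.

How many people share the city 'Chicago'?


Count: 1

1


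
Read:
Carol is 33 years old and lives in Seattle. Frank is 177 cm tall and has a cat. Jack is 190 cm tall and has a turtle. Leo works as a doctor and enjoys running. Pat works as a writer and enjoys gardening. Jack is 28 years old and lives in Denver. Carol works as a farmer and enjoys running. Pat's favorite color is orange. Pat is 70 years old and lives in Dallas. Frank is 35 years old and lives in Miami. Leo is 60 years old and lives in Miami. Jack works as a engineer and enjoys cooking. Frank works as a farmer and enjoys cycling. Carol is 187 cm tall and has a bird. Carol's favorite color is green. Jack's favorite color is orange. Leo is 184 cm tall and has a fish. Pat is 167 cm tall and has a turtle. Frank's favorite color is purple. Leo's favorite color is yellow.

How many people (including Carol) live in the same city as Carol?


Carol lives in Seattle. Count = 1

1


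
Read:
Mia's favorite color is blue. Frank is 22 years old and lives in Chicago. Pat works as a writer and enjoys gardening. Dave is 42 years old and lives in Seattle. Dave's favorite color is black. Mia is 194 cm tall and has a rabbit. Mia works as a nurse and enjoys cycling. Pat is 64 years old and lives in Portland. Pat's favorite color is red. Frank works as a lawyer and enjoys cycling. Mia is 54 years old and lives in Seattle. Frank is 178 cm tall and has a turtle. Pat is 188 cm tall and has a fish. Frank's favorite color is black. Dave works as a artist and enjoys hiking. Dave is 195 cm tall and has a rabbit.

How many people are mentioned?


People: Frank, Pat, Mia, Dave. Count = 4

4


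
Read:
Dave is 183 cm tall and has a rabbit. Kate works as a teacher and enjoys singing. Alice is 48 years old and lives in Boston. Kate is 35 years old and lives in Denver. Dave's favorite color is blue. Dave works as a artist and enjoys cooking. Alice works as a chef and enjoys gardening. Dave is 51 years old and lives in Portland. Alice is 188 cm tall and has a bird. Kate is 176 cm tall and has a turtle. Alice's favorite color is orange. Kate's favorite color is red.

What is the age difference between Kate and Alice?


|35 - 48| = 13

13


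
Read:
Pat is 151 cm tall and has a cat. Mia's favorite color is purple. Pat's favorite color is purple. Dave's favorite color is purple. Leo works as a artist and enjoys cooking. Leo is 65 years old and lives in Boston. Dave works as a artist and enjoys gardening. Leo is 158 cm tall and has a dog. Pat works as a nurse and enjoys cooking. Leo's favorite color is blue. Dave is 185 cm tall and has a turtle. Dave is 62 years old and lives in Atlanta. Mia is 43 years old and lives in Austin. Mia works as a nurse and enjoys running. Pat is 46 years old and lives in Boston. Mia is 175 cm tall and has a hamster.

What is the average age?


Sum=216, n=4, avg=54

54


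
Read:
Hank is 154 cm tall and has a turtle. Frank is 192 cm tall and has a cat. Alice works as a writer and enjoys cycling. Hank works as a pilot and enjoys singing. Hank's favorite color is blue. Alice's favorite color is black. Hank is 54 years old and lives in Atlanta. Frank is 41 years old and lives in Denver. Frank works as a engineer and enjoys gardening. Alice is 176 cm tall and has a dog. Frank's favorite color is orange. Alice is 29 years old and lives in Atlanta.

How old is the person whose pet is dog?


Person with pet=dog is Alice, age 29

29


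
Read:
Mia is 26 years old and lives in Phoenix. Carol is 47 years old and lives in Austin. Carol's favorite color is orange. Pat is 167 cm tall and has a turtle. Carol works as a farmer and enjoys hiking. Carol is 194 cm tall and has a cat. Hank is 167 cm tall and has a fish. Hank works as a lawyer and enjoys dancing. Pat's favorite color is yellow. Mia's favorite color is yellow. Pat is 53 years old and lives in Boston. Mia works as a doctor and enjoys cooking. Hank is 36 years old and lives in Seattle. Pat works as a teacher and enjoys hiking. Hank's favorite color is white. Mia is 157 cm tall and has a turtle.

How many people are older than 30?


Filter: 3

3


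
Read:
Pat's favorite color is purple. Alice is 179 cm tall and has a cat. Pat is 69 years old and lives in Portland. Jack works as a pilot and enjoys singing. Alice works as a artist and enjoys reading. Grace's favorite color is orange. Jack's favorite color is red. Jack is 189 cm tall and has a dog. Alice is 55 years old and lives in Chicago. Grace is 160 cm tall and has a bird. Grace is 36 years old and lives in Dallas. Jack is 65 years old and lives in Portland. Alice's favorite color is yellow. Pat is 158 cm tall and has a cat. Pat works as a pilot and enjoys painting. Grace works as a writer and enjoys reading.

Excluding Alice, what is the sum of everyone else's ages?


Sum (excluding Alice): 170

170


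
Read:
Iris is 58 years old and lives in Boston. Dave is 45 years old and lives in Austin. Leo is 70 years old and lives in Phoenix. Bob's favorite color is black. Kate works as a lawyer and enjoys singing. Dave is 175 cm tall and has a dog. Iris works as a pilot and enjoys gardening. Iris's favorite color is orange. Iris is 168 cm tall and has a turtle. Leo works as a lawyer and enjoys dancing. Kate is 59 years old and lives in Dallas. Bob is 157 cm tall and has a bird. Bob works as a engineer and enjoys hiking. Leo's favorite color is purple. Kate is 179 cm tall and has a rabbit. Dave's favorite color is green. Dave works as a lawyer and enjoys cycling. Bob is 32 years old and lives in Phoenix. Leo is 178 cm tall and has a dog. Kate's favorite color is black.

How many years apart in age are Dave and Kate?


45 vs 59, diff = 14

14


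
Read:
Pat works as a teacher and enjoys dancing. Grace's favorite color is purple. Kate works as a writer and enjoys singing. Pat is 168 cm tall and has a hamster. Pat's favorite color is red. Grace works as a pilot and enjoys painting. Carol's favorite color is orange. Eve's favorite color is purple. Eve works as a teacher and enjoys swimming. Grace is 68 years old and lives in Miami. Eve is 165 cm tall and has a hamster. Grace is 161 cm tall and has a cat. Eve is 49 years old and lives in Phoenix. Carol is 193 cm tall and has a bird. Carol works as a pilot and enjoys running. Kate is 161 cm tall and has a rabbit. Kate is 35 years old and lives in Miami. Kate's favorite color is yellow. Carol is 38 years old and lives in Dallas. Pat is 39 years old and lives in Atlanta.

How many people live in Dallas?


Count in Dallas: 1

1


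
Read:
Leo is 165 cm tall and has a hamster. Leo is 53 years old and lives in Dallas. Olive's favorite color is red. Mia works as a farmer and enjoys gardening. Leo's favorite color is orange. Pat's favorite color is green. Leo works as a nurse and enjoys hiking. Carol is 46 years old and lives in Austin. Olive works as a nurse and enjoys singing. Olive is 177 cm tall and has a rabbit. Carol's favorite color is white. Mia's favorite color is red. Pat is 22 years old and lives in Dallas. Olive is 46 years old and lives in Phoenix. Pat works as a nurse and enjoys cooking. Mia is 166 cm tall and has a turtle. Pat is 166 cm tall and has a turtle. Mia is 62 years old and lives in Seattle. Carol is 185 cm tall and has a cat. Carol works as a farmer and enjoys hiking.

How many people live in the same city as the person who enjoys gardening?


Person with hobby gardening is Mia, city Seattle. Count = 1

1


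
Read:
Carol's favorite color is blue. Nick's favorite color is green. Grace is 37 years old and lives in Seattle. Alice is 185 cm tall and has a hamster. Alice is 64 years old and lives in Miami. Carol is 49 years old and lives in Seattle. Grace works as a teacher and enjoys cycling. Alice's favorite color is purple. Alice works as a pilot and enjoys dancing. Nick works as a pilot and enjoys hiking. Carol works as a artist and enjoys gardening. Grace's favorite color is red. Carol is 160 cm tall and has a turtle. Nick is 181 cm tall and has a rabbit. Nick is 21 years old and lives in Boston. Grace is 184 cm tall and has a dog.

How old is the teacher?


The teacher is Grace, age 37

37


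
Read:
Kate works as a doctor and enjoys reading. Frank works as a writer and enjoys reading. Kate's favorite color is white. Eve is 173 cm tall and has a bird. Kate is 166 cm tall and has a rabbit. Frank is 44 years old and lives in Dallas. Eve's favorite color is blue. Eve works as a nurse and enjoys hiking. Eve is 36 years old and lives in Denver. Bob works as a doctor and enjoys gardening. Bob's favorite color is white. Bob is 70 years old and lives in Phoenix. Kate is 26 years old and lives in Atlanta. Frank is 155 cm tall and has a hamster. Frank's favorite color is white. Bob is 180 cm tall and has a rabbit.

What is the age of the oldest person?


Oldest: Bob at 70

70


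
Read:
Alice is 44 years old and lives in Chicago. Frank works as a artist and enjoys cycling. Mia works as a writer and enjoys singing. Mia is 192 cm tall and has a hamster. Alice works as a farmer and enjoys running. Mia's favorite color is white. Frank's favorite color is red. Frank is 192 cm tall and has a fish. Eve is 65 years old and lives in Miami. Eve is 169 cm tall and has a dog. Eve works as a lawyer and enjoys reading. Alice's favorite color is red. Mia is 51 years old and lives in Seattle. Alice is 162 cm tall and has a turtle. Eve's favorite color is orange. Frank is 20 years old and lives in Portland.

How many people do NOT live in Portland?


Not in Portland: 3

3


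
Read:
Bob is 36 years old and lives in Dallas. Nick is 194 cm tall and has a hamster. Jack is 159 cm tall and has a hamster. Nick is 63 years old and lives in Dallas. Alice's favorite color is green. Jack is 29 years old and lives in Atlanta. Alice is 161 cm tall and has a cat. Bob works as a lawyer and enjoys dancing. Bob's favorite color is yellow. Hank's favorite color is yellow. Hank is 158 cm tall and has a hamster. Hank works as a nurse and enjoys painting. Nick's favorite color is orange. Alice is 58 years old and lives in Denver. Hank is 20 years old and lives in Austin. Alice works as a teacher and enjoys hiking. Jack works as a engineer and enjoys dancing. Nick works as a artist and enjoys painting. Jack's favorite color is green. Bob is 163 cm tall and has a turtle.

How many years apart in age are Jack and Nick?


29 vs 63, diff = 34

34


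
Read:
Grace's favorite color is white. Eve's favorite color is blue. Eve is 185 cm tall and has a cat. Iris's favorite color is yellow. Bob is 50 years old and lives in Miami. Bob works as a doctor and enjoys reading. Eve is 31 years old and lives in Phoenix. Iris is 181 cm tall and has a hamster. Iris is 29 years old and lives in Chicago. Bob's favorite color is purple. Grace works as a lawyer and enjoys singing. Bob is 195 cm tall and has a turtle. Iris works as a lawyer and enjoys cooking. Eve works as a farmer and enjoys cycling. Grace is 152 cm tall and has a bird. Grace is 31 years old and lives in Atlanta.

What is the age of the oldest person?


Oldest: Bob at 50

50


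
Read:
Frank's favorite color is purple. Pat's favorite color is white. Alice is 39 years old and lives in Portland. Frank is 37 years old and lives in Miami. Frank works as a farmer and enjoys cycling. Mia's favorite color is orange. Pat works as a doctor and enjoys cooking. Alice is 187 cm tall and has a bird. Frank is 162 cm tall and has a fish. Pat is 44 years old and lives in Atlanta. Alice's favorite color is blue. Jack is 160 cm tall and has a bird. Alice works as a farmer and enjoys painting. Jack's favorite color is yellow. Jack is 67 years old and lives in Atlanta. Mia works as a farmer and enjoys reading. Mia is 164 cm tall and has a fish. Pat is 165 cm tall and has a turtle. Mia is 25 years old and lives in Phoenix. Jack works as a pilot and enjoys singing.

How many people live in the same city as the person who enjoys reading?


Person with hobby reading is Mia, city Phoenix. Count = 1

1


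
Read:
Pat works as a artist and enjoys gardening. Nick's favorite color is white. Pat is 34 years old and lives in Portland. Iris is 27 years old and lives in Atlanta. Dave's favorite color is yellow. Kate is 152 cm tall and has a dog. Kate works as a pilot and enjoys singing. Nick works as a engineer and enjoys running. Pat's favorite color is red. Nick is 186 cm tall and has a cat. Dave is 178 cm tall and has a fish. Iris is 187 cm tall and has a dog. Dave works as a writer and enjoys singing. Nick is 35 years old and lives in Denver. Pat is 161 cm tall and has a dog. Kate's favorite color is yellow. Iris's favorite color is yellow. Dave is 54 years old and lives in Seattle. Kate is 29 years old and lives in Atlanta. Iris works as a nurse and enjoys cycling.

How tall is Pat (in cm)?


Pat is 161 cm tall

161


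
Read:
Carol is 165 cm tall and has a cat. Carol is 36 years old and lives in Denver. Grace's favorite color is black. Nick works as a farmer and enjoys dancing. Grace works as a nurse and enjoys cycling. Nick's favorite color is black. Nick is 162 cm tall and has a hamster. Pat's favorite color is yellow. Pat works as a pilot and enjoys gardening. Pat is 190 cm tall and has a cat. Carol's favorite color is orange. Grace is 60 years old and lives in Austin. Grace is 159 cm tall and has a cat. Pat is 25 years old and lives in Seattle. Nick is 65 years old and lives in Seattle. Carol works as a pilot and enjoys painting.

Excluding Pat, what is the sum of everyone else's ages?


Sum (excluding Pat): 161

161


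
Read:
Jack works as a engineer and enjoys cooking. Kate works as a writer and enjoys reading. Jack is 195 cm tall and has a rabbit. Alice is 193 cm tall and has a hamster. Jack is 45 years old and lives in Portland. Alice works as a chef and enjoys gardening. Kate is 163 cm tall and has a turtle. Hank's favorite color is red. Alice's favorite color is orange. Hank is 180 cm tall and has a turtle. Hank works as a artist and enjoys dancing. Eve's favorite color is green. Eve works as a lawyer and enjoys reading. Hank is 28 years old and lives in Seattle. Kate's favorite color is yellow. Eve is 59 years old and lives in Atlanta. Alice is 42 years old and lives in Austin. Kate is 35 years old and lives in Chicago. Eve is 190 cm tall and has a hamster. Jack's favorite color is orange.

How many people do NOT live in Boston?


Not in Boston: 5

5


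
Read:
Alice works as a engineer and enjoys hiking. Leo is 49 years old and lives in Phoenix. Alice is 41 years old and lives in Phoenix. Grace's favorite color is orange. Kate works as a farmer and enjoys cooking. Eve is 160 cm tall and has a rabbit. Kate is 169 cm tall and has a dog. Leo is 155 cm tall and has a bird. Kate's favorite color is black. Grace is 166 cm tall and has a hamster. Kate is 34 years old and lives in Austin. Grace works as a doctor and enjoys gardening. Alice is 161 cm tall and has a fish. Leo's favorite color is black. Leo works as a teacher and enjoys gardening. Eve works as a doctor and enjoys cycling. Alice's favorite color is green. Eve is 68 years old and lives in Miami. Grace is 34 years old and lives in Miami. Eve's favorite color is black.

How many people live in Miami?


Count in Miami: 2

2


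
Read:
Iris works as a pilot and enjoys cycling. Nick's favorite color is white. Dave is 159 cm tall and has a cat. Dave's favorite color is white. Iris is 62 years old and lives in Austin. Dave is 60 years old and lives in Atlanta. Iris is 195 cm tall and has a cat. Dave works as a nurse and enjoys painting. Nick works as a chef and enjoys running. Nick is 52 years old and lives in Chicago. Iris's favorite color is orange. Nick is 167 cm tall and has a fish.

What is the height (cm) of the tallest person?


Tallest: Iris at 195 cm

195


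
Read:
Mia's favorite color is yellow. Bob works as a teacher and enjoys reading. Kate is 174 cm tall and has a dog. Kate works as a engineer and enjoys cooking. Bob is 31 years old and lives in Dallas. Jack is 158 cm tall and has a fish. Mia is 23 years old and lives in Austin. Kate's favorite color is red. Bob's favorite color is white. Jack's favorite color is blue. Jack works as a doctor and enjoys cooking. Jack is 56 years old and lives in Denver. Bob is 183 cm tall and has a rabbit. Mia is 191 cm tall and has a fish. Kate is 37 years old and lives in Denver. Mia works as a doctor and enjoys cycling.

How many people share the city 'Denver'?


Count: 2

2


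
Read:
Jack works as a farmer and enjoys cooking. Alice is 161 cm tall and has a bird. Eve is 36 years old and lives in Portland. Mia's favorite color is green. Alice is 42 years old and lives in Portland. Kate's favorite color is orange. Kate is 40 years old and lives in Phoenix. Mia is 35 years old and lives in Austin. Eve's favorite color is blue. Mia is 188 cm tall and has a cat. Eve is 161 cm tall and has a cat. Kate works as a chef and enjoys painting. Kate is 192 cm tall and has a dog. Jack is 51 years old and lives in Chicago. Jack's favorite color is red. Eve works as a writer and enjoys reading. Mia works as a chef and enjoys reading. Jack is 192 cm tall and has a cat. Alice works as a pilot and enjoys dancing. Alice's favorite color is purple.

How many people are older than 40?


Filter: 2

2


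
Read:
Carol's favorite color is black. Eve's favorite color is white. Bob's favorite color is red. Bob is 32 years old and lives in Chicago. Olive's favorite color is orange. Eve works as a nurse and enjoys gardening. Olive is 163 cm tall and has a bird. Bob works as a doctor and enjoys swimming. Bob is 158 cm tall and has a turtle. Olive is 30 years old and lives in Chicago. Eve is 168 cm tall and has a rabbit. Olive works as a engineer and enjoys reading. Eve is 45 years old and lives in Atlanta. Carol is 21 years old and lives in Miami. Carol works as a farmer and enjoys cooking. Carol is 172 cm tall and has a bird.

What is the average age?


Sum=128, n=4, avg=32

32


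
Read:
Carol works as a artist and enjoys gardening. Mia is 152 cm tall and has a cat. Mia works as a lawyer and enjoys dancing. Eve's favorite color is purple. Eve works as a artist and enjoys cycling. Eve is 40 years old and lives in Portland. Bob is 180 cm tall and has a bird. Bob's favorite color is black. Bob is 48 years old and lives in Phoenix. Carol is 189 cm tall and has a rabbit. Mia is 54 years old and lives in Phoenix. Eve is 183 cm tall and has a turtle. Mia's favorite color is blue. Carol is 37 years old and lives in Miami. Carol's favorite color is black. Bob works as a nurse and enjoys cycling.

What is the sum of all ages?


48+37+54+40 = 179

179


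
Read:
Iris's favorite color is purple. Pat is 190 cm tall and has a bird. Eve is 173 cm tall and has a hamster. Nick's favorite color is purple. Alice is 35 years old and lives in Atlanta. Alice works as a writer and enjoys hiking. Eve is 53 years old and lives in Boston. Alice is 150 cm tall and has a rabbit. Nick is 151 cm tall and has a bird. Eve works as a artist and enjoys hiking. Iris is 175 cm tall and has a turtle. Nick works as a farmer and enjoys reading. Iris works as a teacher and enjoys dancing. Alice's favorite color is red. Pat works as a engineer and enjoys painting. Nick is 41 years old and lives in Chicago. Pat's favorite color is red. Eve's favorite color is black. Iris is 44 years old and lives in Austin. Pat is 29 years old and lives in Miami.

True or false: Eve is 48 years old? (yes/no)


Eve is actually 53. no

no


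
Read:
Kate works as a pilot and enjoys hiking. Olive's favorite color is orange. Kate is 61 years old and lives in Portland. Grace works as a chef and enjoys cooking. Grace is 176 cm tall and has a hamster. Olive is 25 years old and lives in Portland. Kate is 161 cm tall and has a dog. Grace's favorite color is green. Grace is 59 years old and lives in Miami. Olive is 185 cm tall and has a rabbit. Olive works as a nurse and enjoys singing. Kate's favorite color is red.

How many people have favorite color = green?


Count: 1

1


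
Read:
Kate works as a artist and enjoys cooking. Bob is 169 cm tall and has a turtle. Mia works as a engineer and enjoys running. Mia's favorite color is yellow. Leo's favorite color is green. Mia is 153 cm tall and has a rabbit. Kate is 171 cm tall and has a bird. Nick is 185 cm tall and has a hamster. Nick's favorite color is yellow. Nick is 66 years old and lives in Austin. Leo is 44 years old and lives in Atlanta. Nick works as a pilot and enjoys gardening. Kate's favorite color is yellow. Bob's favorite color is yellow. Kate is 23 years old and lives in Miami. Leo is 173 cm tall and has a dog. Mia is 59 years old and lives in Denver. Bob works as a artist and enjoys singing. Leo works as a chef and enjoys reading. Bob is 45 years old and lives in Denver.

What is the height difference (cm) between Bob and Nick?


|169 - 185| = 16

16


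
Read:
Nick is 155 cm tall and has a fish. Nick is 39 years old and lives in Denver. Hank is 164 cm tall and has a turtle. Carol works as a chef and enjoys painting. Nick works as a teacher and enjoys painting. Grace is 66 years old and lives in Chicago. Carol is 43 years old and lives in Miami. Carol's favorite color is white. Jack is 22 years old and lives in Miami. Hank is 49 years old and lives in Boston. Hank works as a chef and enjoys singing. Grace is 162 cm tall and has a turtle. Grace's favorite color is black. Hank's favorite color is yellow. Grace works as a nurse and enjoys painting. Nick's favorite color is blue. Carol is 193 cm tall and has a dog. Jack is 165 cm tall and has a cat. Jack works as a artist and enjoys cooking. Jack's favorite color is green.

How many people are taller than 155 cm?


Taller than 155: 4

4


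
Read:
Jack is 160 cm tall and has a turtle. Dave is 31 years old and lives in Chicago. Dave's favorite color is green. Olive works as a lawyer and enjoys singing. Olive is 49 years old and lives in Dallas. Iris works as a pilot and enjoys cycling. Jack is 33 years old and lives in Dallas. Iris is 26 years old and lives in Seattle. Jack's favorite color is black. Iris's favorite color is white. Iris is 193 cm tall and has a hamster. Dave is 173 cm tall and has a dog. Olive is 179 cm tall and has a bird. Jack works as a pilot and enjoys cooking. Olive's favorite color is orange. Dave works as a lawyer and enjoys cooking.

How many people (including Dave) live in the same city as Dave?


Dave lives in Chicago. Count = 1

1


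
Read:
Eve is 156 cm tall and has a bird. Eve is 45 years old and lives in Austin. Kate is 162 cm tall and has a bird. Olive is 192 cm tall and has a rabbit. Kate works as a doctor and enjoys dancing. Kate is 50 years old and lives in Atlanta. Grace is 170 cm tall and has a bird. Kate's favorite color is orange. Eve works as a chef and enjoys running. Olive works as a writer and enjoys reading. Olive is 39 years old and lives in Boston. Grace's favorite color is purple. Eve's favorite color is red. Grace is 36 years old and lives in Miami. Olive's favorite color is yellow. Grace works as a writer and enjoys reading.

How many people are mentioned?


People: Eve, Grace, Kate, Olive. Count = 4

4


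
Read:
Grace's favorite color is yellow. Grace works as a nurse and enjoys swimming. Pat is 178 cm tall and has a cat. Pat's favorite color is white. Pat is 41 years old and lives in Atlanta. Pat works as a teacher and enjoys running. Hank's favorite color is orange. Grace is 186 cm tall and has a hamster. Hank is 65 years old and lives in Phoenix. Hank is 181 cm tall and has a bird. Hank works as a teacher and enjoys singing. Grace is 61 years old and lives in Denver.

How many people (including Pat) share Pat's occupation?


Pat is a teacher. Count = 2

2
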